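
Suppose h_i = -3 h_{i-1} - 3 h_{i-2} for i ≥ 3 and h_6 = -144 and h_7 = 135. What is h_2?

Rearranging, h_{i-2} = (h_i + 3 h_{i-1}) / -3.
h_5 = (135 + 3·(-144)) / -3 = -297/-3 = 99
h_4 = (-144 + 3·99) / -3 = 153/-3 = -51
h_3 = (99 + 3·(-51)) / -3 = -54/-3 = 18
h_2 = (-51 + 3·18) / -3 = 3/-3 = -1

-1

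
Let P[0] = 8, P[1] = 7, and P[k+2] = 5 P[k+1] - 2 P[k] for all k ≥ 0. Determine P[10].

3303919

P[2] = 5·7 - 2·8 = 19
P[3] = 5·19 - 2·7 = 81
P[4] = 5·81 - 2·19 = 367
P[5] = 5·367 - 2·81 = 1673
P[6] = 5·1673 - 2·367 = 7631
P[7] = 5·7631 - 2·1673 = 34809
P[8] = 5·34809 - 2·7631 = 158783
P[9] = 5·158783 - 2·34809 = 724297
P[10] = 5·724297 - 2·158783 = 3303919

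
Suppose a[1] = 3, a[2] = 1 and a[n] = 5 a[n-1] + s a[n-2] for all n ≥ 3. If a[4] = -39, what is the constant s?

a[3] = 5 + 3s
a[4] = 25 + 16s
So 25 + 16s = -39, giving s = -4.

-4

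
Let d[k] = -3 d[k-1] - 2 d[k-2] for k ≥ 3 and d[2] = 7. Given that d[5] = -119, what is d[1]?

Let d[1] = x.
d[3] = -21 - 2x
d[4] = 49 + 6x
d[5] = -105 - 14x
So -105 - 14x = -119, giving x = 1.

1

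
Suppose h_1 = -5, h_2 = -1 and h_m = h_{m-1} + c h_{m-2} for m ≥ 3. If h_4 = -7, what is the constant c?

1

h_3 = -1 - 5c
h_4 = -1 - 6c
So -1 - 6c = -7, giving c = 1.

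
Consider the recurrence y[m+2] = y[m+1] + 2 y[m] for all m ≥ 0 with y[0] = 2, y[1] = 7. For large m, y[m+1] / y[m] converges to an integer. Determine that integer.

The characteristic equation is r^2 - r - 2 = 0, which factors as (r - 2)(r + 1) = 0.
So the roots are 2 and -1. Since |2| > |-1| and the coefficient of 2^m is non-zero, the ratio tends to 2.

2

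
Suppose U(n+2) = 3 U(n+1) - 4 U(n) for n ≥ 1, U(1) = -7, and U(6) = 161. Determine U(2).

Let U(2) = w.
U(3) = 28 + 3w
U(4) = 84 + 5w
U(5) = 140 + 3w
U(6) = 84 - 11w
So 84 - 11w = 161, giving w = -7.

-7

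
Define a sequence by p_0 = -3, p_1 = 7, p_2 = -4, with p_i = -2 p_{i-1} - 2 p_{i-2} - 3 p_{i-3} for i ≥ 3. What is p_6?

-59

p_3 = -2·(-4) - 2·7 - 3·(-3) = 3
p_4 = -2·3 - 2·(-4) - 3·7 = -19
p_5 = -2·(-19) - 2·3 - 3·(-4) = 44
p_6 = -2·44 - 2·(-19) - 3·3 = -59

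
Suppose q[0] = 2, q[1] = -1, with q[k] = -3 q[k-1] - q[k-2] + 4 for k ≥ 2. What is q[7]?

-505

q[2] = -3·(-1) - 2 + 4 = 5
q[3] = -3·5 - (-1) + 4 = -10
q[4] = -3·(-10) - 5 + 4 = 29
q[5] = -3·29 - (-10) + 4 = -73
q[6] = -3·(-73) - 29 + 4 = 194
q[7] = -3·194 - (-73) + 4 = -505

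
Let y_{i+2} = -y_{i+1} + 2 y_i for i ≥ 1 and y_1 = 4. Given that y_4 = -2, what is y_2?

2

Let y_2 = v.
y_3 = 8 - v
y_4 = -8 + 3v
So -8 + 3v = -2, giving v = 2.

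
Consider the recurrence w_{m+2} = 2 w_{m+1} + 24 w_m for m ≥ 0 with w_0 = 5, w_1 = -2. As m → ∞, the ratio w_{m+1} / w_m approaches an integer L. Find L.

6

The characteristic equation is r^2 - 2r - 24 = 0, which factors as (r - 6)(r + 4) = 0.
So the roots are 6 and -4. Since |6| > |-4| and the coefficient of 6^m is non-zero, the ratio tends to 6.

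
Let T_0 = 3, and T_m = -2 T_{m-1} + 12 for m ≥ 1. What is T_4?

T_1 = -2·3 + 12 = 6
T_2 = -2·6 + 12 = 0
T_3 = -2·0 + 12 = 12
T_4 = -2·12 + 12 = -12

-12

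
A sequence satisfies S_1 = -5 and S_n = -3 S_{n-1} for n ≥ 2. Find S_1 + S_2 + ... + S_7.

-2735

S_2 = -3·(-5) = 15
S_3 = -3·15 = -45
S_4 = -3·(-45) = 135
S_5 = -3·135 = -405
S_6 = -3·(-405) = 1215
S_7 = -3·1215 = -3645
Sum = (-5) + 15 + (-45) + 135 + (-405) + 1215 + (-3645) = -2735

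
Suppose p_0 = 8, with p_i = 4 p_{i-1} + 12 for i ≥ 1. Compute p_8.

786428

p_1 = 4*8 + 12 = 44
p_2 = 4*44 + 12 = 188
p_3 = 4*188 + 12 = 764
p_4 = 4*764 + 12 = 3068
p_5 = 4*3068 + 12 = 12284
p_6 = 4*12284 + 12 = 49148
p_7 = 4*49148 + 12 = 196604
p_8 = 4*196604 + 12 = 786428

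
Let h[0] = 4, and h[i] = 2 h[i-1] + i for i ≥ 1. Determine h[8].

h[1] = 2·4 + 1 = 9
h[2] = 2·9 + 2 = 20
h[3] = 2·20 + 3 = 43
h[4] = 2·43 + 4 = 90
h[5] = 2·90 + 5 = 185
h[6] = 2·185 + 6 = 376
h[7] = 2·376 + 7 = 759
h[8] = 2·759 + 8 = 1526

1526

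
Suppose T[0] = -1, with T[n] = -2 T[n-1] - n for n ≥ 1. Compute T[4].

T[1] = -2·(-1) - 1 = 1
T[2] = -2·1 - 2 = -4
T[3] = -2·(-4) - 3 = 5
T[4] = -2·5 - 4 = -14

-14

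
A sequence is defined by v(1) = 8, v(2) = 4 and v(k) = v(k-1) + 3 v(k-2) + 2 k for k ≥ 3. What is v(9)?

4462

v(3) = 4 + 3·8 + 6 = 34
v(4) = 34 + 3·4 + 8 = 54
v(5) = 54 + 3·34 + 10 = 166
v(6) = 166 + 3·54 + 12 = 340
v(7) = 340 + 3·166 + 14 = 852
v(8) = 852 + 3·340 + 16 = 1888
v(9) = 1888 + 3·852 + 18 = 4462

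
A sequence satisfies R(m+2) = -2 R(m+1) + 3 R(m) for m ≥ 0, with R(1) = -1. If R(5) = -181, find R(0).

Let R(0) = y.
R(2) = 2 + 3y
R(3) = -7 - 6y
R(4) = 20 + 21y
R(5) = -61 - 60y
So -61 - 60y = -181, giving y = 2.

2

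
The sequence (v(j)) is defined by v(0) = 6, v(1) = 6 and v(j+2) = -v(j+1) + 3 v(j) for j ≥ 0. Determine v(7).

-138

v(2) = -6 + 3(6) = 12
v(3) = -12 + 3(6) = 6
v(4) = -6 + 3(12) = 30
v(5) = -30 + 3(6) = -12
v(6) = -(-12) + 3(30) = 102
v(7) = -102 + 3(-12) = -138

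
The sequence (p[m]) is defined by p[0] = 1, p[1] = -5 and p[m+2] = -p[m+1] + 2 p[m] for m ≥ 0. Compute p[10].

p[2] = -(-5) + 2*1 = 7
p[3] = -7 + 2*(-5) = -17
p[4] = -(-17) + 2*7 = 31
p[5] = -31 + 2*(-17) = -65
p[6] = -(-65) + 2*31 = 127
p[7] = -127 + 2*(-65) = -257
p[8] = -(-257) + 2*127 = 511
p[9] = -511 + 2*(-257) = -1025
p[10] = -(-1025) + 2*511 = 2047

2047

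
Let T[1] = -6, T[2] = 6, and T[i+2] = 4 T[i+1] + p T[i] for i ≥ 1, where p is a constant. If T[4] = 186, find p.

-5

T[3] = 24 - 6p
T[4] = 96 - 18p
So 96 - 18p = 186, giving p = -5.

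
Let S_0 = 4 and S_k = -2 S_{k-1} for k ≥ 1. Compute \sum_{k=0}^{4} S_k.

44

S_1 = -2(4) = -8
S_2 = -2(-8) = 16
S_3 = -2(16) = -32
S_4 = -2(-32) = 64
Sum = 4 + (-8) + 16 + (-32) + 64 = 44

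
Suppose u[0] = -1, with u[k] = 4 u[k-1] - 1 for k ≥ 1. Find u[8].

u[1] = 4(-1) - 1 = -5
u[2] = 4(-5) - 1 = -21
u[3] = 4(-21) - 1 = -85
u[4] = 4(-85) - 1 = -341
u[5] = 4(-341) - 1 = -1365
u[6] = 4(-1365) - 1 = -5461
u[7] = 4(-5461) - 1 = -21845
u[8] = 4(-21845) - 1 = -87381

-87381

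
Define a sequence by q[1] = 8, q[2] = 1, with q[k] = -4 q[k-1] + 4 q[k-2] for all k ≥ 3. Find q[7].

q[3] = -4·1 + 4·8 = 28
q[4] = -4·28 + 4·1 = -108
q[5] = -4·(-108) + 4·28 = 544
q[6] = -4·544 + 4·(-108) = -2608
q[7] = -4·(-2608) + 4·544 = 12608

12608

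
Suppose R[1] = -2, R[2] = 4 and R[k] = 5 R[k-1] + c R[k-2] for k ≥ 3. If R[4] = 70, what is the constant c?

5

R[3] = 20 - 2c
R[4] = 100 - 6c
So 100 - 6c = 70, giving c = 5.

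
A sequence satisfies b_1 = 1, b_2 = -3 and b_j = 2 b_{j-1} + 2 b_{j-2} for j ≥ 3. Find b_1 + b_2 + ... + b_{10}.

b_3 = 2*(-3) + 2*1 = -4
b_4 = 2*(-4) + 2*(-3) = -14
b_5 = 2*(-14) + 2*(-4) = -36
b_6 = 2*(-36) + 2*(-14) = -100
b_7 = 2*(-100) + 2*(-36) = -272
b_8 = 2*(-272) + 2*(-100) = -744
b_9 = 2*(-744) + 2*(-272) = -2032
b_{10} = 2*(-2032) + 2*(-744) = -5552
Sum = 1 + (-3) + (-4) + (-14) + (-36) + (-100) + (-272) + (-744) + (-2032) + (-5552) = -8756

-8756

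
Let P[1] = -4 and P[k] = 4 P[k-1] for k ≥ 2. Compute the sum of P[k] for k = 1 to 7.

P[2] = 4·(-4) = -16
P[3] = 4·(-16) = -64
P[4] = 4·(-64) = -256
P[5] = 4·(-256) = -1024
P[6] = 4·(-1024) = -4096
P[7] = 4·(-4096) = -16384
Sum = (-4) + (-16) + (-64) + (-256) + (-1024) + (-4096) + (-16384) = -21844

-21844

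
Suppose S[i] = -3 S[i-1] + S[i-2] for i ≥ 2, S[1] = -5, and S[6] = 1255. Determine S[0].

-5

Let S[0] = y.
S[2] = 15 + y
S[3] = -50 - 3y
S[4] = 165 + 10y
S[5] = -545 - 33y
S[6] = 1800 + 109y
So 1800 + 109y = 1255, giving y = -5.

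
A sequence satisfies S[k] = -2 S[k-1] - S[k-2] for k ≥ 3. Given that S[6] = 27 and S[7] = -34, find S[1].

Rearranging, S[k-2] = -(S[k] + 2 S[k-1]).
S[5] = -(-34 + 2·27) = -20
S[4] = -(27 + 2·(-20)) = 13
S[3] = -(-20 + 2·13) = -6
S[2] = -(13 + 2·(-6)) = -1
S[1] = -(-6 + 2·(-1)) = 8

8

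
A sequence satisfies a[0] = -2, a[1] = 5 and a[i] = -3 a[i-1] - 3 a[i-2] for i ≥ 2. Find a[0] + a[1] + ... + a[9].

a[2] = -3*5 - 3*(-2) = -9
a[3] = -3*(-9) - 3*5 = 12
a[4] = -3*12 - 3*(-9) = -9
a[5] = -3*(-9) - 3*12 = -9
a[6] = -3*(-9) - 3*(-9) = 54
a[7] = -3*54 - 3*(-9) = -135
a[8] = -3*(-135) - 3*54 = 243
a[9] = -3*243 - 3*(-135) = -324
Sum = (-2) + 5 + (-9) + 12 + (-9) + (-9) + 54 + (-135) + 243 + (-324) = -174

-174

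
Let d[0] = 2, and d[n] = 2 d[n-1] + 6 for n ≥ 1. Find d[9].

4090

d[1] = 2*2 + 6 = 10
d[2] = 2*10 + 6 = 26
d[3] = 2*26 + 6 = 58
d[4] = 2*58 + 6 = 122
d[5] = 2*122 + 6 = 250
d[6] = 2*250 + 6 = 506
d[7] = 2*506 + 6 = 1018
d[8] = 2*1018 + 6 = 2042
d[9] = 2*2042 + 6 = 4090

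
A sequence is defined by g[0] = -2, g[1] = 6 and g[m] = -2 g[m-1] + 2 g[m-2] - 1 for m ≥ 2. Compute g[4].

-125

g[2] = -2*6 + 2*(-2) - 1 = -17
g[3] = -2*(-17) + 2*6 - 1 = 45
g[4] = -2*45 + 2*(-17) - 1 = -125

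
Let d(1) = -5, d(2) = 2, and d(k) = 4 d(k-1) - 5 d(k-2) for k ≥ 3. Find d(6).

d(3) = 4*2 - 5*(-5) = 33
d(4) = 4*33 - 5*2 = 122
d(5) = 4*122 - 5*33 = 323
d(6) = 4*323 - 5*122 = 682

682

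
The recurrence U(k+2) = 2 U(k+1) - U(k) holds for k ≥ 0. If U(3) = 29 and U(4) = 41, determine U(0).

-7

Rearranging, U(k-2) = -(U(k) - 2 U(k-1)).
U(2) = -(41 - 2(29)) = 17
U(1) = -(29 - 2(17)) = 5
U(0) = -(17 - 2(5)) = -7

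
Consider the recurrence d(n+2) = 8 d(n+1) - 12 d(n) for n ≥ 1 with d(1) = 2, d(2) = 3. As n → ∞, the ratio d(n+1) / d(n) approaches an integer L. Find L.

6

The characteristic equation is r^2 - 8r + 12 = 0, which factors as (r - 6)(r - 2) = 0.
So the roots are 6 and 2. Since |6| > |2| and the coefficient of 6^n is non-zero, the ratio tends to 6.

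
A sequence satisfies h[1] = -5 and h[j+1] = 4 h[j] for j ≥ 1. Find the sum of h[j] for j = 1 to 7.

-27305

h[2] = 4*(-5) = -20
h[3] = 4*(-20) = -80
h[4] = 4*(-80) = -320
h[5] = 4*(-320) = -1280
h[6] = 4*(-1280) = -5120
h[7] = 4*(-5120) = -20480
Sum = (-5) + (-20) + (-80) + (-320) + (-1280) + (-5120) + (-20480) = -27305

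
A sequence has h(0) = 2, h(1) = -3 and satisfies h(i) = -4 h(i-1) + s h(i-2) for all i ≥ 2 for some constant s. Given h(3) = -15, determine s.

h(2) = 12 + 2s
h(3) = -48 - 11s
So -48 - 11s = -15, giving s = -3.

-3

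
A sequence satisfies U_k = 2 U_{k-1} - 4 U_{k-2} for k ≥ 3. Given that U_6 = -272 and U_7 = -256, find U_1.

Rearranging, U_{k-2} = (U_k - 2 U_{k-1}) / -4.
U_5 = (-256 - 2*(-272)) / -4 = 288/-4 = -72
U_4 = (-272 - 2*(-72)) / -4 = -128/-4 = 32
U_3 = (-72 - 2*32) / -4 = -136/-4 = 34
U_2 = (32 - 2*34) / -4 = -36/-4 = 9
U_1 = (34 - 2*9) / -4 = 16/-4 = -4

-4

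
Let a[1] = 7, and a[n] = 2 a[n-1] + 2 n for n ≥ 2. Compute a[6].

400

a[2] = 2(7) + 4 = 18
a[3] = 2(18) + 6 = 42
a[4] = 2(42) + 8 = 92
a[5] = 2(92) + 10 = 194
a[6] = 2(194) + 12 = 400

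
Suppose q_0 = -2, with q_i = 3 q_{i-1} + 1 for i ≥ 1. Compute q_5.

q_1 = 3·(-2) + 1 = -5
q_2 = 3·(-5) + 1 = -14
q_3 = 3·(-14) + 1 = -41
q_4 = 3·(-41) + 1 = -122
q_5 = 3·(-122) + 1 = -365

-365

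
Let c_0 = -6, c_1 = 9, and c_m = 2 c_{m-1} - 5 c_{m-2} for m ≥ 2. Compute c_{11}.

-58629

c_2 = 2*9 - 5*(-6) = 48
c_3 = 2*48 - 5*9 = 51
c_4 = 2*51 - 5*48 = -138
c_5 = 2*(-138) - 5*51 = -531
c_6 = 2*(-531) - 5*(-138) = -372
c_7 = 2*(-372) - 5*(-531) = 1911
c_8 = 2*1911 - 5*(-372) = 5682
c_9 = 2*5682 - 5*1911 = 1809
c_{10} = 2*1809 - 5*5682 = -24792
c_{11} = 2*(-24792) - 5*1809 = -58629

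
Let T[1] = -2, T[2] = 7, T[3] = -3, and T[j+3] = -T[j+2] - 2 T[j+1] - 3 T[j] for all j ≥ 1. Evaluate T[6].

29

T[4] = -(-3) - 2·7 - 3·(-2) = -5
T[5] = -(-5) - 2·(-3) - 3·7 = -10
T[6] = -(-10) - 2·(-5) - 3·(-3) = 29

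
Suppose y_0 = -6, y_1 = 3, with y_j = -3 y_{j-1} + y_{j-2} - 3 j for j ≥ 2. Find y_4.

-204

y_2 = -3·3 + (-6) - 6 = -21
y_3 = -3·(-21) + 3 - 9 = 57
y_4 = -3·57 + (-21) - 12 = -204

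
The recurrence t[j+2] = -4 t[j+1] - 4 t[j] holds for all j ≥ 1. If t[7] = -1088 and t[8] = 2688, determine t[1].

Rearranging, t[j-2] = (t[j] + 4 t[j-1]) / -4.
t[6] = (2688 + 4*(-1088)) / -4 = -1664/-4 = 416
t[5] = (-1088 + 4*416) / -4 = 576/-4 = -144
t[4] = (416 + 4*(-144)) / -4 = -160/-4 = 40
t[3] = (-144 + 4*40) / -4 = 16/-4 = -4
t[2] = (40 + 4*(-4)) / -4 = 24/-4 = -6
t[1] = (-4 + 4*(-6)) / -4 = -28/-4 = 7

7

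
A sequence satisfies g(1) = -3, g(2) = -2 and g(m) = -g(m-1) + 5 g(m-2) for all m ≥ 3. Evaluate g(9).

-2953

g(3) = -(-2) + 5·(-3) = -13
g(4) = -(-13) + 5·(-2) = 3
g(5) = -3 + 5·(-13) = -68
g(6) = -(-68) + 5·3 = 83
g(7) = -83 + 5·(-68) = -423
g(8) = -(-423) + 5·83 = 838
g(9) = -838 + 5·(-423) = -2953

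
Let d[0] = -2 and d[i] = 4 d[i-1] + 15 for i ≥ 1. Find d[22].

The fixed point is 15/(1 - 4) = -5, so d[i] + 5 = 4(d[i-1] + 5).
Hence d[i] = 3·4^i - 5.
d[22] = 3·4^{22} - 5 = 3·17592186044416 - 5 = 52776558133243.

52776558133243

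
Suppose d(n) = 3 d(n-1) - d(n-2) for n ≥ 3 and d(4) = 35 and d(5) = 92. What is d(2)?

Rearranging, d(n-2) = -(d(n) - 3 d(n-1)).
d(3) = -(92 - 3*35) = 13
d(2) = -(35 - 3*13) = 4

4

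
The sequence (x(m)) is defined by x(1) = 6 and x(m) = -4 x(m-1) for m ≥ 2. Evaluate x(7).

x(2) = -4·6 = -24
x(3) = -4·(-24) = 96
x(4) = -4·96 = -384
x(5) = -4·(-384) = 1536
x(6) = -4·1536 = -6144
x(7) = -4·(-6144) = 24576

24576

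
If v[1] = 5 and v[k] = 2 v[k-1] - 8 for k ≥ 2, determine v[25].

The fixed point is -8/(1 - 2) = 8, so v[k] - 8 = 2(v[k-1] - 8).
Hence v[k] = -3·2^{k-1} + 8.
v[25] = -3·2^{24} + 8 = -3·16777216 + 8 = -50331640.

-50331640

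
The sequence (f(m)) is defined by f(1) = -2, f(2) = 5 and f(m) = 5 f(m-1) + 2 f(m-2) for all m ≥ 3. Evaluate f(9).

f(3) = 5(5) + 2(-2) = 21
f(4) = 5(21) + 2(5) = 115
f(5) = 5(115) + 2(21) = 617
f(6) = 5(617) + 2(115) = 3315
f(7) = 5(3315) + 2(617) = 17809
f(8) = 5(17809) + 2(3315) = 95675
f(9) = 5(95675) + 2(17809) = 513993

513993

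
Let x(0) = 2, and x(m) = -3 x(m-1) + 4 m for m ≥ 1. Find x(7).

-2726

x(1) = -3*2 + 4 = -2
x(2) = -3*(-2) + 8 = 14
x(3) = -3*14 + 12 = -30
x(4) = -3*(-30) + 16 = 106
x(5) = -3*106 + 20 = -298
x(6) = -3*(-298) + 24 = 918
x(7) = -3*918 + 28 = -2726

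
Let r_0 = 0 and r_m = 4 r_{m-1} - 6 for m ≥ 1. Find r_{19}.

The fixed point is -6/(1 - 4) = 2, so r_m - 2 = 4(r_{m-1} - 2).
Hence r_m = -2·4^m + 2.
r_{19} = -2·4^{19} + 2 = -2·274877906944 + 2 = -549755813886.

-549755813886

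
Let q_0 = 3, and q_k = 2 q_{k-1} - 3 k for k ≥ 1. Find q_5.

q_1 = 2(3) - 3 = 3
q_2 = 2(3) - 6 = 0
q_3 = 2(0) - 9 = -9
q_4 = 2(-9) - 12 = -30
q_5 = 2(-30) - 15 = -75

-75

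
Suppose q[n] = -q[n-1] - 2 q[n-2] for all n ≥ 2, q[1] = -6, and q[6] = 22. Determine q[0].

-4

Let q[0] = y.
q[2] = 6 - 2y
q[3] = 6 + 2y
q[4] = -18 + 2y
q[5] = 6 - 6y
q[6] = 30 + 2y
So 30 + 2y = 22, giving y = -4.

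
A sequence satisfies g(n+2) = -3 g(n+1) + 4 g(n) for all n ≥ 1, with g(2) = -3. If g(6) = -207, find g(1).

-2

Let g(1) = y.
g(3) = 9 + 4y
g(4) = -39 - 12y
g(5) = 153 + 52y
g(6) = -615 - 204y
So -615 - 204y = -207, giving y = -2.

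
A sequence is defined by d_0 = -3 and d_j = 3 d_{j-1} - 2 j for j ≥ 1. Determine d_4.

-359

d_1 = 3·(-3) - 2 = -11
d_2 = 3·(-11) - 4 = -37
d_3 = 3·(-37) - 6 = -117
d_4 = 3·(-117) - 8 = -359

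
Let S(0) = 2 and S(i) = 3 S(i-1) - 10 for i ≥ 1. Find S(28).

The fixed point is -10/(1 - 3) = 5, so S(i) - 5 = 3(S(i-1) - 5).
Hence S(i) = -3·3^i + 5.
S(28) = -3·3^{28} + 5 = -3·22876792454961 + 5 = -68630377364878.

-68630377364878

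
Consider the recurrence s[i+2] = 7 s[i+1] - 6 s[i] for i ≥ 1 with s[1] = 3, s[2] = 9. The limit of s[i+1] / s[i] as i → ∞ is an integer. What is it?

6

The characteristic equation is r^2 - 7r + 6 = 0, which factors as (r - 6)(r - 1) = 0.
So the roots are 6 and 1. Since |6| > |1| and the coefficient of 6^i is non-zero, the ratio tends to 6.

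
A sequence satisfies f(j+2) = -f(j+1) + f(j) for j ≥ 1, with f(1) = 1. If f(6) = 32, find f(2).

7

Let f(2) = z.
f(3) = 1 - z
f(4) = -1 + 2z
f(5) = 2 - 3z
f(6) = -3 + 5z
So -3 + 5z = 32, giving z = 7.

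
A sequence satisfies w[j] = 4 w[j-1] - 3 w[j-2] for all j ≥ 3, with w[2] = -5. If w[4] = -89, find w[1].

Let w[1] = x.
w[3] = -20 - 3x
w[4] = -65 - 12x
So -65 - 12x = -89, giving x = 2.

2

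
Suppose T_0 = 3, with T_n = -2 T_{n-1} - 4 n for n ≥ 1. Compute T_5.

-132

T_1 = -2(3) - 4 = -10
T_2 = -2(-10) - 8 = 12
T_3 = -2(12) - 12 = -36
T_4 = -2(-36) - 16 = 56
T_5 = -2(56) - 20 = -132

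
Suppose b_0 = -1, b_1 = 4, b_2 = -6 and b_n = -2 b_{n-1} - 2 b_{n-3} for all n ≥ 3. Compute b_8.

-1096

b_3 = -2*(-6) - 2*(-1) = 14
b_4 = -2*14 - 2*4 = -36
b_5 = -2*(-36) - 2*(-6) = 84
b_6 = -2*84 - 2*14 = -196
b_7 = -2*(-196) - 2*(-36) = 464
b_8 = -2*464 - 2*84 = -1096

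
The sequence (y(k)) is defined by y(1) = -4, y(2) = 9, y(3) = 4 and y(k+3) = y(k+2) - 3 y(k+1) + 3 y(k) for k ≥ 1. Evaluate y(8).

y(4) = 4 - 3*9 + 3*(-4) = -35
y(5) = (-35) - 3*4 + 3*9 = -20
y(6) = (-20) - 3*(-35) + 3*4 = 97
y(7) = 97 - 3*(-20) + 3*(-35) = 52
y(8) = 52 - 3*97 + 3*(-20) = -299

-299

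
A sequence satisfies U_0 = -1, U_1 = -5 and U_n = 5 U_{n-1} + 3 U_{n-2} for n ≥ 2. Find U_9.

U_2 = 5*(-5) + 3*(-1) = -28
U_3 = 5*(-28) + 3*(-5) = -155
U_4 = 5*(-155) + 3*(-28) = -859
U_5 = 5*(-859) + 3*(-155) = -4760
U_6 = 5*(-4760) + 3*(-859) = -26377
U_7 = 5*(-26377) + 3*(-4760) = -146165
U_8 = 5*(-146165) + 3*(-26377) = -809956
U_9 = 5*(-809956) + 3*(-146165) = -4488275

-4488275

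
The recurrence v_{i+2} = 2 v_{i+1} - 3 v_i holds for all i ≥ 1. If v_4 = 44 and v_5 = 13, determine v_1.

-7

Rearranging, v_{i-2} = (v_i - 2 v_{i-1}) / -3.
v_3 = (13 - 2*44) / -3 = -75/-3 = 25
v_2 = (44 - 2*25) / -3 = -6/-3 = 2
v_1 = (25 - 2*2) / -3 = 21/-3 = -7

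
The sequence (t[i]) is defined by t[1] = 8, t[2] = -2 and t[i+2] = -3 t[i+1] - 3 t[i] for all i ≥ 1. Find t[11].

3402

t[3] = -3(-2) - 3(8) = -18
t[4] = -3(-18) - 3(-2) = 60
t[5] = -3(60) - 3(-18) = -126
t[6] = -3(-126) - 3(60) = 198
t[7] = -3(198) - 3(-126) = -216
t[8] = -3(-216) - 3(198) = 54
t[9] = -3(54) - 3(-216) = 486
t[10] = -3(486) - 3(54) = -1620
t[11] = -3(-1620) - 3(486) = 3402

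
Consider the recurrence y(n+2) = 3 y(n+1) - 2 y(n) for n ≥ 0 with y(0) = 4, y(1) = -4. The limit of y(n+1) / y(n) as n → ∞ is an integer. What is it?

2

The characteristic equation is r^2 - 3r + 2 = 0, which factors as (r - 2)(r - 1) = 0.
So the roots are 2 and 1. Since |2| > |1| and the coefficient of 2^n is non-zero, the ratio tends to 2.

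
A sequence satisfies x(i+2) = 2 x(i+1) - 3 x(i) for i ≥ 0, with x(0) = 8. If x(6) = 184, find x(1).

Let x(1) = y.
x(2) = -24 + 2y
x(3) = -48 + y
x(4) = -24 - 4y
x(5) = 96 - 11y
x(6) = 264 - 10y
So 264 - 10y = 184, giving y = 8.

8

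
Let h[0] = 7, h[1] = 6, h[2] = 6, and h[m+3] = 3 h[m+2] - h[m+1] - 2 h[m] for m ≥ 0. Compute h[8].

-1190

h[3] = 3·6 - 6 - 2·7 = -2
h[4] = 3·(-2) - 6 - 2·6 = -24
h[5] = 3·(-24) - (-2) - 2·6 = -82
h[6] = 3·(-82) - (-24) - 2·(-2) = -218
h[7] = 3·(-218) - (-82) - 2·(-24) = -524
h[8] = 3·(-524) - (-218) - 2·(-82) = -1190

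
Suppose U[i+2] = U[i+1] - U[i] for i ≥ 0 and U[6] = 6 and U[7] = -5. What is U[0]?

6

Rearranging, U[i-2] = -(U[i] - U[i-1]).
U[5] = -(-5 - 6) = 11
U[4] = -(6 - 11) = 5
U[3] = -(11 - 5) = -6
U[2] = -(5 - (-6)) = -11
U[1] = -(-6 - (-11)) = -5
U[0] = -(-11 - (-5)) = 6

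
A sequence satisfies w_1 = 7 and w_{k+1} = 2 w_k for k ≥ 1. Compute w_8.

w_2 = 2*7 = 14
w_3 = 2*14 = 28
w_4 = 2*28 = 56
w_5 = 2*56 = 112
w_6 = 2*112 = 224
w_7 = 2*224 = 448
w_8 = 2*448 = 896

896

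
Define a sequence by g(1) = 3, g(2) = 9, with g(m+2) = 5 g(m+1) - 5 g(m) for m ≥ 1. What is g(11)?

834375

g(3) = 5·9 - 5·3 = 30
g(4) = 5·30 - 5·9 = 105
g(5) = 5·105 - 5·30 = 375
g(6) = 5·375 - 5·105 = 1350
g(7) = 5·1350 - 5·375 = 4875
g(8) = 5·4875 - 5·1350 = 17625
g(9) = 5·17625 - 5·4875 = 63750
g(10) = 5·63750 - 5·17625 = 230625
g(11) = 5·230625 - 5·63750 = 834375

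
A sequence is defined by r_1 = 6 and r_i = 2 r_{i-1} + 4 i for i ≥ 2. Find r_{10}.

9168

r_2 = 2·6 + 8 = 20
r_3 = 2·20 + 12 = 52
r_4 = 2·52 + 16 = 120
r_5 = 2·120 + 20 = 260
r_6 = 2·260 + 24 = 544
r_7 = 2·544 + 28 = 1116
r_8 = 2·1116 + 32 = 2264
r_9 = 2·2264 + 36 = 4564
r_{10} = 2·4564 + 40 = 9168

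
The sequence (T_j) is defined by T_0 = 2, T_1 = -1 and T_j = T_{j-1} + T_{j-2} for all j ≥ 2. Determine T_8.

5

T_2 = (-1) + 2 = 1
T_3 = 1 + (-1) = 0
T_4 = 0 + 1 = 1
T_5 = 1 + 0 = 1
T_6 = 1 + 1 = 2
T_7 = 2 + 1 = 3
T_8 = 3 + 2 = 5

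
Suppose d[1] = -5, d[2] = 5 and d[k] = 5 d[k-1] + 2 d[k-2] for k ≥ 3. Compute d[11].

d[3] = 5(5) + 2(-5) = 15
d[4] = 5(15) + 2(5) = 85
d[5] = 5(85) + 2(15) = 455
d[6] = 5(455) + 2(85) = 2445
d[7] = 5(2445) + 2(455) = 13135
d[8] = 5(13135) + 2(2445) = 70565
d[9] = 5(70565) + 2(13135) = 379095
d[10] = 5(379095) + 2(70565) = 2036605
d[11] = 5(2036605) + 2(379095) = 10941215

10941215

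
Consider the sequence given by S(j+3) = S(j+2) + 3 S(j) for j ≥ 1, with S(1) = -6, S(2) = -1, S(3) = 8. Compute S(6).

11

S(4) = 8 + 3·(-6) = -10
S(5) = (-10) + 3·(-1) = -13
S(6) = (-13) + 3·8 = 11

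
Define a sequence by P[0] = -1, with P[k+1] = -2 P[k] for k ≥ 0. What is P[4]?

P[1] = -2·(-1) = 2
P[2] = -2·2 = -4
P[3] = -2·(-4) = 8
P[4] = -2·8 = -16

-16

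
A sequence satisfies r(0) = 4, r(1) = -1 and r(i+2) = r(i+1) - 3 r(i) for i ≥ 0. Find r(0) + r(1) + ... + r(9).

208

r(2) = (-1) - 3(4) = -13
r(3) = (-13) - 3(-1) = -10
r(4) = (-10) - 3(-13) = 29
r(5) = 29 - 3(-10) = 59
r(6) = 59 - 3(29) = -28
r(7) = (-28) - 3(59) = -205
r(8) = (-205) - 3(-28) = -121
r(9) = (-121) - 3(-205) = 494
Sum = 4 + (-1) + (-13) + (-10) + 29 + 59 + (-28) + (-205) + (-121) + 494 = 208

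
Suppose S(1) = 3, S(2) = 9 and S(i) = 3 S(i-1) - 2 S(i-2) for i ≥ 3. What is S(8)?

765

S(3) = 3(9) - 2(3) = 21
S(4) = 3(21) - 2(9) = 45
S(5) = 3(45) - 2(21) = 93
S(6) = 3(93) - 2(45) = 189
S(7) = 3(189) - 2(93) = 381
S(8) = 3(381) - 2(189) = 765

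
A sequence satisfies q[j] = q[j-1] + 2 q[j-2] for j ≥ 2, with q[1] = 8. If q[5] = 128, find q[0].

4

Let q[0] = w.
q[2] = 8 + 2w
q[3] = 24 + 2w
q[4] = 40 + 6w
q[5] = 88 + 10w
So 88 + 10w = 128, giving w = 4.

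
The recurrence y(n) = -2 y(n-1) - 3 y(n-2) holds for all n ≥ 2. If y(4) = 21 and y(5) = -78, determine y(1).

6

Rearranging, y(n-2) = (y(n) + 2 y(n-1)) / -3.
y(3) = (-78 + 2*21) / -3 = -36/-3 = 12
y(2) = (21 + 2*12) / -3 = 45/-3 = -15
y(1) = (12 + 2*(-15)) / -3 = -18/-3 = 6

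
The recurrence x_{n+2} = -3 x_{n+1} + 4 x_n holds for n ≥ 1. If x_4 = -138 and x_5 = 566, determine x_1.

Rearranging, x_{n-2} = (x_n + 3 x_{n-1}) / 4.
x_3 = (566 + 3(-138)) / 4 = 152/4 = 38
x_2 = (-138 + 3(38)) / 4 = -24/4 = -6
x_1 = (38 + 3(-6)) / 4 = 20/4 = 5

5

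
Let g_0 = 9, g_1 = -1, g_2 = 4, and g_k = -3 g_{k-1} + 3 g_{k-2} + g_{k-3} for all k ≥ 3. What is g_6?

384

g_3 = -3*4 + 3*(-1) + 9 = -6
g_4 = -3*(-6) + 3*4 + (-1) = 29
g_5 = -3*29 + 3*(-6) + 4 = -101
g_6 = -3*(-101) + 3*29 + (-6) = 384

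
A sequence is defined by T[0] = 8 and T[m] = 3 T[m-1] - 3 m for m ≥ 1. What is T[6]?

4203

T[1] = 3*8 - 3 = 21
T[2] = 3*21 - 6 = 57
T[3] = 3*57 - 9 = 162
T[4] = 3*162 - 12 = 474
T[5] = 3*474 - 15 = 1407
T[6] = 3*1407 - 18 = 4203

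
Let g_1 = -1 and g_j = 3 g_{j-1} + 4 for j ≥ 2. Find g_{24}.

94143178825

The fixed point is 4/(1 - 3) = -2, so g_j + 2 = 3(g_{j-1} + 2).
Hence g_j = 1·3^{j-1} - 2.
g_{24} = 1·3^{23} - 2 = 1·94143178827 - 2 = 94143178825.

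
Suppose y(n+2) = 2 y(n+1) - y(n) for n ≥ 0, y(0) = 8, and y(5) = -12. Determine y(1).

4

Let y(1) = z.
y(2) = -8 + 2z
y(3) = -16 + 3z
y(4) = -24 + 4z
y(5) = -32 + 5z
So -32 + 5z = -12, giving z = 4.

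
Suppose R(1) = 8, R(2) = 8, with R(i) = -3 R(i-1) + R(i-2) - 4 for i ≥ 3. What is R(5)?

-216

R(3) = -3(8) + 8 - 4 = -20
R(4) = -3(-20) + 8 - 4 = 64
R(5) = -3(64) + (-20) - 4 = -216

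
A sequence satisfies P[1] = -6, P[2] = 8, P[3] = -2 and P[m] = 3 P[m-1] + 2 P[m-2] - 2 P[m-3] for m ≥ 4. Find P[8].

2098

P[4] = 3(-2) + 2(8) - 2(-6) = 22
P[5] = 3(22) + 2(-2) - 2(8) = 46
P[6] = 3(46) + 2(22) - 2(-2) = 186
P[7] = 3(186) + 2(46) - 2(22) = 606
P[8] = 3(606) + 2(186) - 2(46) = 2098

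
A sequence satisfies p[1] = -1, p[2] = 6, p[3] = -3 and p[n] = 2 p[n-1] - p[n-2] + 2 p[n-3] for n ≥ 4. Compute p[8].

p[4] = 2·(-3) - 6 + 2·(-1) = -14
p[5] = 2·(-14) - (-3) + 2·6 = -13
p[6] = 2·(-13) - (-14) + 2·(-3) = -18
p[7] = 2·(-18) - (-13) + 2·(-14) = -51
p[8] = 2·(-51) - (-18) + 2·(-13) = -110

-110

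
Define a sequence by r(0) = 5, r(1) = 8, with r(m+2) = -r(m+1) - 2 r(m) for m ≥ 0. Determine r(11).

r(2) = -8 - 2(5) = -18
r(3) = -(-18) - 2(8) = 2
r(4) = -2 - 2(-18) = 34
r(5) = -34 - 2(2) = -38
r(6) = -(-38) - 2(34) = -30
r(7) = -(-30) - 2(-38) = 106
r(8) = -106 - 2(-30) = -46
r(9) = -(-46) - 2(106) = -166
r(10) = -(-166) - 2(-46) = 258
r(11) = -258 - 2(-166) = 74

74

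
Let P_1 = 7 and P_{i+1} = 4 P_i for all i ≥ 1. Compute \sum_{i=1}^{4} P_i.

P_2 = 4*7 = 28
P_3 = 4*28 = 112
P_4 = 4*112 = 448
Sum = 7 + 28 + 112 + 448 = 595

595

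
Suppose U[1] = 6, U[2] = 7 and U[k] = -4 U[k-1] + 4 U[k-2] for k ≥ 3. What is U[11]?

U[3] = -4(7) + 4(6) = -4
U[4] = -4(-4) + 4(7) = 44
U[5] = -4(44) + 4(-4) = -192
U[6] = -4(-192) + 4(44) = 944
U[7] = -4(944) + 4(-192) = -4544
U[8] = -4(-4544) + 4(944) = 21952
U[9] = -4(21952) + 4(-4544) = -105984
U[10] = -4(-105984) + 4(21952) = 511744
U[11] = -4(511744) + 4(-105984) = -2470912

-2470912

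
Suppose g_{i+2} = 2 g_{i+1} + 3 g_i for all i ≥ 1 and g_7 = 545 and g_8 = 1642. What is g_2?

4

Rearranging, g_{i-2} = (g_i - 2 g_{i-1}) / 3.
g_6 = (1642 - 2·545) / 3 = 552/3 = 184
g_5 = (545 - 2·184) / 3 = 177/3 = 59
g_4 = (184 - 2·59) / 3 = 66/3 = 22
g_3 = (59 - 2·22) / 3 = 15/3 = 5
g_2 = (22 - 2·5) / 3 = 12/3 = 4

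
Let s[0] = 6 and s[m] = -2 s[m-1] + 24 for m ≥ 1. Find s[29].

The fixed point is 24/(1 + 2) = 8, so s[m] - 8 = -2(s[m-1] - 8).
Hence s[m] = -2·(-2)^m + 8.
s[29] = -2·(-2)^{29} + 8 = -2·-536870912 + 8 = 1073741832.

1073741832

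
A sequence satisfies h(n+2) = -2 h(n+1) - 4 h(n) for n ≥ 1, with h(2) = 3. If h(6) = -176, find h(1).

Let h(1) = v.
h(3) = -6 - 4v
h(4) = 8v
h(5) = 24
h(6) = -48 - 32v
So -48 - 32v = -176, giving v = 4.

4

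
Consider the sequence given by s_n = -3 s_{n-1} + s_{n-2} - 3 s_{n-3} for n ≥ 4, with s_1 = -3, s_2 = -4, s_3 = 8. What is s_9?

s_4 = -3*8 + (-4) - 3*(-3) = -19
s_5 = -3*(-19) + 8 - 3*(-4) = 77
s_6 = -3*77 + (-19) - 3*8 = -274
s_7 = -3*(-274) + 77 - 3*(-19) = 956
s_8 = -3*956 + (-274) - 3*77 = -3373
s_9 = -3*(-3373) + 956 - 3*(-274) = 11897

11897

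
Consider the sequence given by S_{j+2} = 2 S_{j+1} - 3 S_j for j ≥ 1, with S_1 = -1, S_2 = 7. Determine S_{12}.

-1907

S_3 = 2·7 - 3·(-1) = 17
S_4 = 2·17 - 3·7 = 13
S_5 = 2·13 - 3·17 = -25
S_6 = 2·(-25) - 3·13 = -89
S_7 = 2·(-89) - 3·(-25) = -103
S_8 = 2·(-103) - 3·(-89) = 61
S_9 = 2·61 - 3·(-103) = 431
S_{10} = 2·431 - 3·61 = 679
S_{11} = 2·679 - 3·431 = 65
S_{12} = 2·65 - 3·679 = -1907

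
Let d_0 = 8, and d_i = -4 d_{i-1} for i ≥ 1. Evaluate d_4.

2048

d_1 = -4*8 = -32
d_2 = -4*(-32) = 128
d_3 = -4*128 = -512
d_4 = -4*(-512) = 2048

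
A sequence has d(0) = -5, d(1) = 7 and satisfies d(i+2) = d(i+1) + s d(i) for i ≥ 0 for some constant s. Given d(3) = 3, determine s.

d(2) = 7 - 5s
d(3) = 7 + 2s
So 7 + 2s = 3, giving s = -2.

-2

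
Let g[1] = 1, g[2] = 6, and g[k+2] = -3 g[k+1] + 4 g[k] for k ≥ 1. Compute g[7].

-4094

g[3] = -3·6 + 4·1 = -14
g[4] = -3·(-14) + 4·6 = 66
g[5] = -3·66 + 4·(-14) = -254
g[6] = -3·(-254) + 4·66 = 1026
g[7] = -3·1026 + 4·(-254) = -4094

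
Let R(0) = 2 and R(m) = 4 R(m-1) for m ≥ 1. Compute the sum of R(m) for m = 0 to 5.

R(1) = 4·2 = 8
R(2) = 4·8 = 32
R(3) = 4·32 = 128
R(4) = 4·128 = 512
R(5) = 4·512 = 2048
Sum = 2 + 8 + 32 + 128 + 512 + 2048 = 2730

2730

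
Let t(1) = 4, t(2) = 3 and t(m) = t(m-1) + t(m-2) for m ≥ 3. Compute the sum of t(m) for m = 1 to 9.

t(3) = 3 + 4 = 7
t(4) = 7 + 3 = 10
t(5) = 10 + 7 = 17
t(6) = 17 + 10 = 27
t(7) = 27 + 17 = 44
t(8) = 44 + 27 = 71
t(9) = 71 + 44 = 115
Sum = 4 + 3 + 7 + 10 + 17 + 27 + 44 + 71 + 115 = 298

298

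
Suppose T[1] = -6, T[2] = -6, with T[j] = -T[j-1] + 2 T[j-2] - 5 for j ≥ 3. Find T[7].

-51

T[3] = -(-6) + 2*(-6) - 5 = -11
T[4] = -(-11) + 2*(-6) - 5 = -6
T[5] = -(-6) + 2*(-11) - 5 = -21
T[6] = -(-21) + 2*(-6) - 5 = 4
T[7] = -4 + 2*(-21) - 5 = -51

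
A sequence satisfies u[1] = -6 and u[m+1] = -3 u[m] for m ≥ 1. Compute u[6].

1458

u[2] = -3*(-6) = 18
u[3] = -3*18 = -54
u[4] = -3*(-54) = 162
u[5] = -3*162 = -486
u[6] = -3*(-486) = 1458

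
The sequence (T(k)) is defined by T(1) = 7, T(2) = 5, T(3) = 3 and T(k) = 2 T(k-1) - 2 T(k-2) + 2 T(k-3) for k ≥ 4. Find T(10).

T(4) = 2(3) - 2(5) + 2(7) = 10
T(5) = 2(10) - 2(3) + 2(5) = 24
T(6) = 2(24) - 2(10) + 2(3) = 34
T(7) = 2(34) - 2(24) + 2(10) = 40
T(8) = 2(40) - 2(34) + 2(24) = 60
T(9) = 2(60) - 2(40) + 2(34) = 108
T(10) = 2(108) - 2(60) + 2(40) = 176

176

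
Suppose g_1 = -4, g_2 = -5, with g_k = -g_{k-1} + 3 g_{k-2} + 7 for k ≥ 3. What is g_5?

g_3 = -(-5) + 3*(-4) + 7 = 0
g_4 = -0 + 3*(-5) + 7 = -8
g_5 = -(-8) + 3*0 + 7 = 15

15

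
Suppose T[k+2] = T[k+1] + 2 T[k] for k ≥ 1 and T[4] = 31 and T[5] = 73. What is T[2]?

5

Rearranging, T[k-2] = (T[k] - T[k-1]) / 2.
T[3] = (73 - 31) / 2 = 42/2 = 21
T[2] = (31 - 21) / 2 = 10/2 = 5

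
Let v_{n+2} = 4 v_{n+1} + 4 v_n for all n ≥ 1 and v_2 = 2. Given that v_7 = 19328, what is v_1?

Let v_1 = w.
v_3 = 8 + 4w
v_4 = 40 + 16w
v_5 = 192 + 80w
v_6 = 928 + 384w
v_7 = 4480 + 1856w
So 4480 + 1856w = 19328, giving w = 8.

8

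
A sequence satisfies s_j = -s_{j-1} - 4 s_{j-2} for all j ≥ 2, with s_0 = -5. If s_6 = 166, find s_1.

Let s_1 = w.
s_2 = 20 - w
s_3 = -20 - 3w
s_4 = -60 + 7w
s_5 = 140 + 5w
s_6 = 100 - 33w
So 100 - 33w = 166, giving w = -2.

-2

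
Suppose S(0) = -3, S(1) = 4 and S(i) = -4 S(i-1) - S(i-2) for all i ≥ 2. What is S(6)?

S(2) = -4·4 - (-3) = -13
S(3) = -4·(-13) - 4 = 48
S(4) = -4·48 - (-13) = -179
S(5) = -4·(-179) - 48 = 668
S(6) = -4·668 - (-179) = -2493

-2493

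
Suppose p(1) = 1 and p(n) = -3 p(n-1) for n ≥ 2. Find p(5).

81

p(2) = -3(1) = -3
p(3) = -3(-3) = 9
p(4) = -3(9) = -27
p(5) = -3(-27) = 81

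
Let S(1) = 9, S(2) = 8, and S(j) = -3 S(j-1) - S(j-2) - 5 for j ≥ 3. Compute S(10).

33125

S(3) = -3*8 - 9 - 5 = -38
S(4) = -3*(-38) - 8 - 5 = 101
S(5) = -3*101 - (-38) - 5 = -270
S(6) = -3*(-270) - 101 - 5 = 704
S(7) = -3*704 - (-270) - 5 = -1847
S(8) = -3*(-1847) - 704 - 5 = 4832
S(9) = -3*4832 - (-1847) - 5 = -12654
S(10) = -3*(-12654) - 4832 - 5 = 33125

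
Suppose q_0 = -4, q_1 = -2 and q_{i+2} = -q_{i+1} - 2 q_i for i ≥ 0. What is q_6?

q_2 = -(-2) - 2·(-4) = 10
q_3 = -10 - 2·(-2) = -6
q_4 = -(-6) - 2·10 = -14
q_5 = -(-14) - 2·(-6) = 26
q_6 = -26 - 2·(-14) = 2

2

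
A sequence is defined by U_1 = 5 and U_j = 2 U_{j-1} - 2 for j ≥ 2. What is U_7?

U_2 = 2·5 - 2 = 8
U_3 = 2·8 - 2 = 14
U_4 = 2·14 - 2 = 26
U_5 = 2·26 - 2 = 50
U_6 = 2·50 - 2 = 98
U_7 = 2·98 - 2 = 194

194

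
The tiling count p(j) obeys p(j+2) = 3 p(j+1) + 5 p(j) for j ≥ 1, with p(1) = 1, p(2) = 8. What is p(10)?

p(3) = 3*8 + 5*1 = 29
p(4) = 3*29 + 5*8 = 127
p(5) = 3*127 + 5*29 = 526
p(6) = 3*526 + 5*127 = 2213
p(7) = 3*2213 + 5*526 = 9269
p(8) = 3*9269 + 5*2213 = 38872
p(9) = 3*38872 + 5*9269 = 162961
p(10) = 3*162961 + 5*38872 = 683243

683243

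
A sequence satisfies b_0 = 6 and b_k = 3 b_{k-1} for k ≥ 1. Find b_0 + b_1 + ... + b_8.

59046

b_1 = 3·6 = 18
b_2 = 3·18 = 54
b_3 = 3·54 = 162
b_4 = 3·162 = 486
b_5 = 3·486 = 1458
b_6 = 3·1458 = 4374
b_7 = 3·4374 = 13122
b_8 = 3·13122 = 39366
Sum = 6 + 18 + 54 + 162 + 486 + 1458 + 4374 + 13122 + 39366 = 59046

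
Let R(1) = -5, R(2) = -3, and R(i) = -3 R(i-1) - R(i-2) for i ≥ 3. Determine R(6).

R(3) = -3·(-3) - (-5) = 14
R(4) = -3·14 - (-3) = -39
R(5) = -3·(-39) - 14 = 103
R(6) = -3·103 - (-39) = -270

-270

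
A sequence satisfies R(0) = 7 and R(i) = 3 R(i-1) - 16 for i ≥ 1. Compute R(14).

The fixed point is -16/(1 - 3) = 8, so R(i) - 8 = 3(R(i-1) - 8).
Hence R(i) = -1·3^i + 8.
R(14) = -1·3^{14} + 8 = -1·4782969 + 8 = -4782961.

-4782961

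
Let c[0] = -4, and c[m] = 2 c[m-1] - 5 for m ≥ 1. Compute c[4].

c[1] = 2*(-4) - 5 = -13
c[2] = 2*(-13) - 5 = -31
c[3] = 2*(-31) - 5 = -67
c[4] = 2*(-67) - 5 = -139

-139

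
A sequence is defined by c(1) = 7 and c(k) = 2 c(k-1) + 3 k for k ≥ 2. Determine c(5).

c(2) = 2(7) + 6 = 20
c(3) = 2(20) + 9 = 49
c(4) = 2(49) + 12 = 110
c(5) = 2(110) + 15 = 235

235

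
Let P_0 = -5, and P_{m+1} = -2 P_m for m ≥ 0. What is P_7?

P_1 = -2(-5) = 10
P_2 = -2(10) = -20
P_3 = -2(-20) = 40
P_4 = -2(40) = -80
P_5 = -2(-80) = 160
P_6 = -2(160) = -320
P_7 = -2(-320) = 640

640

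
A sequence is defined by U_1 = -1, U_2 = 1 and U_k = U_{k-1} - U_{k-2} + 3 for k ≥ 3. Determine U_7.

-1

U_3 = 1 - (-1) + 3 = 5
U_4 = 5 - 1 + 3 = 7
U_5 = 7 - 5 + 3 = 5
U_6 = 5 - 7 + 3 = 1
U_7 = 1 - 5 + 3 = -1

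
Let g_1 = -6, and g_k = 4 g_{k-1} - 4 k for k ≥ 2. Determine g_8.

-149264

g_2 = 4*(-6) - 8 = -32
g_3 = 4*(-32) - 12 = -140
g_4 = 4*(-140) - 16 = -576
g_5 = 4*(-576) - 20 = -2324
g_6 = 4*(-2324) - 24 = -9320
g_7 = 4*(-9320) - 28 = -37308
g_8 = 4*(-37308) - 32 = -149264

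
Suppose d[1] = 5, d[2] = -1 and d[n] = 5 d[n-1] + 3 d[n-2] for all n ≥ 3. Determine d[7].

8125

d[3] = 5*(-1) + 3*5 = 10
d[4] = 5*10 + 3*(-1) = 47
d[5] = 5*47 + 3*10 = 265
d[6] = 5*265 + 3*47 = 1466
d[7] = 5*1466 + 3*265 = 8125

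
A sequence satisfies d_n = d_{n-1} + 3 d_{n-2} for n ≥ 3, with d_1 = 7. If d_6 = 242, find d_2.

5

Let d_2 = y.
d_3 = 21 + y
d_4 = 21 + 4y
d_5 = 84 + 7y
d_6 = 147 + 19y
So 147 + 19y = 242, giving y = 5.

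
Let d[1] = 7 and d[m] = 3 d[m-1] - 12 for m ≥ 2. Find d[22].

10460353209

The fixed point is -12/(1 - 3) = 6, so d[m] - 6 = 3(d[m-1] - 6).
Hence d[m] = 1·3^{m-1} + 6.
d[22] = 1·3^{21} + 6 = 1·10460353203 + 6 = 10460353209.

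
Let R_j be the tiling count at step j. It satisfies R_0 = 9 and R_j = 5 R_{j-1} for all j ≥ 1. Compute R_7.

703125

R_1 = 5*9 = 45
R_2 = 5*45 = 225
R_3 = 5*225 = 1125
R_4 = 5*1125 = 5625
R_5 = 5*5625 = 28125
R_6 = 5*28125 = 140625
R_7 = 5*140625 = 703125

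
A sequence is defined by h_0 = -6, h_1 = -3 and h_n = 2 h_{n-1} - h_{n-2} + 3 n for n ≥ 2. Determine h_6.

162

h_2 = 2*(-3) - (-6) + 6 = 6
h_3 = 2*6 - (-3) + 9 = 24
h_4 = 2*24 - 6 + 12 = 54
h_5 = 2*54 - 24 + 15 = 99
h_6 = 2*99 - 54 + 18 = 162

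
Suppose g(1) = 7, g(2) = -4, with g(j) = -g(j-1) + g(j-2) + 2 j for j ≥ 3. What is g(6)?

g(3) = -(-4) + 7 + 6 = 17
g(4) = -17 + (-4) + 8 = -13
g(5) = -(-13) + 17 + 10 = 40
g(6) = -40 + (-13) + 12 = -41

-41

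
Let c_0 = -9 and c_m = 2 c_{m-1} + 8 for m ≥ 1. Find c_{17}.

-131080

The fixed point is 8/(1 - 2) = -8, so c_m + 8 = 2(c_{m-1} + 8).
Hence c_m = -1·2^m - 8.
c_{17} = -1·2^{17} - 8 = -1·131072 - 8 = -131080.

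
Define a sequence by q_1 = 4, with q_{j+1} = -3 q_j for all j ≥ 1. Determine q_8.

-8748

q_2 = -3·4 = -12
q_3 = -3·(-12) = 36
q_4 = -3·36 = -108
q_5 = -3·(-108) = 324
q_6 = -3·324 = -972
q_7 = -3·(-972) = 2916
q_8 = -3·2916 = -8748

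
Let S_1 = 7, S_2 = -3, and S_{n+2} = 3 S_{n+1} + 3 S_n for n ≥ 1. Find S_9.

23652

S_3 = 3(-3) + 3(7) = 12
S_4 = 3(12) + 3(-3) = 27
S_5 = 3(27) + 3(12) = 117
S_6 = 3(117) + 3(27) = 432
S_7 = 3(432) + 3(117) = 1647
S_8 = 3(1647) + 3(432) = 6237
S_9 = 3(6237) + 3(1647) = 23652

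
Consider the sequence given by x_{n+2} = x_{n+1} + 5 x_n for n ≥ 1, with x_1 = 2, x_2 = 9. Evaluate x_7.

1274

x_3 = 9 + 5·2 = 19
x_4 = 19 + 5·9 = 64
x_5 = 64 + 5·19 = 159
x_6 = 159 + 5·64 = 479
x_7 = 479 + 5·159 = 1274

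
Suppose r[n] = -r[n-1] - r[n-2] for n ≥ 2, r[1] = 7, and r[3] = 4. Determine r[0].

Let r[0] = z.
r[2] = -7 - z
r[3] = z
So z = 4, giving z = 4.

4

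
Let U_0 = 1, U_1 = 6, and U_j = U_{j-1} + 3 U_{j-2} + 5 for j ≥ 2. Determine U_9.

5629

U_2 = 6 + 3·1 + 5 = 14
U_3 = 14 + 3·6 + 5 = 37
U_4 = 37 + 3·14 + 5 = 84
U_5 = 84 + 3·37 + 5 = 200
U_6 = 200 + 3·84 + 5 = 457
U_7 = 457 + 3·200 + 5 = 1062
U_8 = 1062 + 3·457 + 5 = 2438
U_9 = 2438 + 3·1062 + 5 = 5629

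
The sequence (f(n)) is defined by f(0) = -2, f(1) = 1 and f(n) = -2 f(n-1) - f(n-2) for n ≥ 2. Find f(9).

f(2) = -2*1 - (-2) = 0
f(3) = -2*0 - 1 = -1
f(4) = -2*(-1) - 0 = 2
f(5) = -2*2 - (-1) = -3
f(6) = -2*(-3) - 2 = 4
f(7) = -2*4 - (-3) = -5
f(8) = -2*(-5) - 4 = 6
f(9) = -2*6 - (-5) = -7

-7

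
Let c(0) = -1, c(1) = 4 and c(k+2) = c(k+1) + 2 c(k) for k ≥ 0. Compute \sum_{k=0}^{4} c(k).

c(2) = 4 + 2(-1) = 2
c(3) = 2 + 2(4) = 10
c(4) = 10 + 2(2) = 14
Sum = (-1) + 4 + 2 + 10 + 14 = 29

29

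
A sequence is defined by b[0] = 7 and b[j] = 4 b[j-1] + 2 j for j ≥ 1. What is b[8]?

517000

b[1] = 4*7 + 2 = 30
b[2] = 4*30 + 4 = 124
b[3] = 4*124 + 6 = 502
b[4] = 4*502 + 8 = 2016
b[5] = 4*2016 + 10 = 8074
b[6] = 4*8074 + 12 = 32308
b[7] = 4*32308 + 14 = 129246
b[8] = 4*129246 + 16 = 517000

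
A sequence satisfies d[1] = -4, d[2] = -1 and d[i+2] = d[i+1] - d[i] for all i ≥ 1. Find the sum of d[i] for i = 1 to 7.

-4

d[3] = (-1) - (-4) = 3
d[4] = 3 - (-1) = 4
d[5] = 4 - 3 = 1
d[6] = 1 - 4 = -3
d[7] = (-3) - 1 = -4
Sum = (-4) + (-1) + 3 + 4 + 1 + (-3) + (-4) = -4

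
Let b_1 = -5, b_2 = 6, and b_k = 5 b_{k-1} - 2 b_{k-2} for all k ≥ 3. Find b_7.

17900

b_3 = 5(6) - 2(-5) = 40
b_4 = 5(40) - 2(6) = 188
b_5 = 5(188) - 2(40) = 860
b_6 = 5(860) - 2(188) = 3924
b_7 = 5(3924) - 2(860) = 17900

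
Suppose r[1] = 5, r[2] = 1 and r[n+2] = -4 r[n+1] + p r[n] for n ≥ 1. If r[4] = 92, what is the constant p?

-4

r[3] = -4 + 5p
r[4] = 16 - 19p
So 16 - 19p = 92, giving p = -4.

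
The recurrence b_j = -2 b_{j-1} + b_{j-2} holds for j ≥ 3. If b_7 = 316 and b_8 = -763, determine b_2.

Rearranging, b_{j-2} = b_j + 2 b_{j-1}.
b_6 = -763 + 2·316 = -131
b_5 = 316 + 2·(-131) = 54
b_4 = -131 + 2·54 = -23
b_3 = 54 + 2·(-23) = 8
b_2 = -23 + 2·8 = -7

-7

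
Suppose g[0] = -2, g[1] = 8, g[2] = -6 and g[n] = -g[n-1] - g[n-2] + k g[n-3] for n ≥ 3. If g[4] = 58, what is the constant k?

5

g[3] = -2 - 2k
g[4] = 8 + 10k
So 8 + 10k = 58, giving k = 5.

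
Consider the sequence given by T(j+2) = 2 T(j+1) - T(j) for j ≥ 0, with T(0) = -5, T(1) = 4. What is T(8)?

67

T(2) = 2·4 - (-5) = 13
T(3) = 2·13 - 4 = 22
T(4) = 2·22 - 13 = 31
T(5) = 2·31 - 22 = 40
T(6) = 2·40 - 31 = 49
T(7) = 2·49 - 40 = 58
T(8) = 2·58 - 49 = 67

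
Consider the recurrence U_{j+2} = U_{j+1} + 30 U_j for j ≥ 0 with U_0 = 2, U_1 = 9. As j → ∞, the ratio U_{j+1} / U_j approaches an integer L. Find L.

The characteristic equation is r^2 - r - 30 = 0, which factors as (r - 6)(r + 5) = 0.
So the roots are 6 and -5. Since |6| > |-5| and the coefficient of 6^j is non-zero, the ratio tends to 6.

6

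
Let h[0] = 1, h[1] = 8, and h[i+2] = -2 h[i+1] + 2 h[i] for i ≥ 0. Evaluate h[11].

h[2] = -2*8 + 2*1 = -14
h[3] = -2*(-14) + 2*8 = 44
h[4] = -2*44 + 2*(-14) = -116
h[5] = -2*(-116) + 2*44 = 320
h[6] = -2*320 + 2*(-116) = -872
h[7] = -2*(-872) + 2*320 = 2384
h[8] = -2*2384 + 2*(-872) = -6512
h[9] = -2*(-6512) + 2*2384 = 17792
h[10] = -2*17792 + 2*(-6512) = -48608
h[11] = -2*(-48608) + 2*17792 = 132800

132800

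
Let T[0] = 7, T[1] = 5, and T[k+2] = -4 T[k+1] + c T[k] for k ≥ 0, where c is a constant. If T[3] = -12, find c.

4

T[2] = -20 + 7c
T[3] = 80 - 23c
So 80 - 23c = -12, giving c = 4.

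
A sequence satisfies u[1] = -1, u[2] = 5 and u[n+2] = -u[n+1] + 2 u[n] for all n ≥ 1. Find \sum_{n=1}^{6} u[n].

48

u[3] = -5 + 2(-1) = -7
u[4] = -(-7) + 2(5) = 17
u[5] = -17 + 2(-7) = -31
u[6] = -(-31) + 2(17) = 65
Sum = (-1) + 5 + (-7) + 17 + (-31) + 65 = 48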